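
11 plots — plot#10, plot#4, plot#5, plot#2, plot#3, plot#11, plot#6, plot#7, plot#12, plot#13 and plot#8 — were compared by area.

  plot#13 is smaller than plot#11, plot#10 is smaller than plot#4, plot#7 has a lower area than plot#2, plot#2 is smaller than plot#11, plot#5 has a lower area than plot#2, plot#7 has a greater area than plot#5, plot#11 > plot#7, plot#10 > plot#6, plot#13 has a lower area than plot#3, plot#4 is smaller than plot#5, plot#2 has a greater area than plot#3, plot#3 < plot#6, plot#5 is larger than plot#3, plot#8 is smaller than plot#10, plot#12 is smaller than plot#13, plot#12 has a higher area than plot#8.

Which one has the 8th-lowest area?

Chaining the given pairs: plot#8 < plot#12 < plot#13 < plot#3 < plot#6 < plot#10 < plot#4 < plot#5 < plot#7 < plot#2 < plot#11.
The 8th smallest is plot#5.

plot#5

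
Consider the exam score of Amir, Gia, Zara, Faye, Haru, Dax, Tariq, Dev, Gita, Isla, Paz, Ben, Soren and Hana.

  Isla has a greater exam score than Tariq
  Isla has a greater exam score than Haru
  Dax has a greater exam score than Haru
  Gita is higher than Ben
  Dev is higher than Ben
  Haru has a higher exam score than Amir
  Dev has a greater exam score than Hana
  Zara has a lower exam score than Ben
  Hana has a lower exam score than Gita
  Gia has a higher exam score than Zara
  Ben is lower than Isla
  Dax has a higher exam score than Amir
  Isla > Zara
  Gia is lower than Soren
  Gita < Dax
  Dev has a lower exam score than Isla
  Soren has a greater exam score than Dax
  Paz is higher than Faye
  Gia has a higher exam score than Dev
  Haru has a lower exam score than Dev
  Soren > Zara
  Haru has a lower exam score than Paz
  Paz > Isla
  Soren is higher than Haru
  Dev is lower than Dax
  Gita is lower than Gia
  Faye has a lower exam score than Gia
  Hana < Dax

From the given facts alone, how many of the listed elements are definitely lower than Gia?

8

Directly below Gia: Zara, Dev, Gita, Faye.
One step further: Haru, Hana, Ben (7 so far).
One step further: Amir (8 so far).
No other element is forced below Gia by the given relations, so the count is 8.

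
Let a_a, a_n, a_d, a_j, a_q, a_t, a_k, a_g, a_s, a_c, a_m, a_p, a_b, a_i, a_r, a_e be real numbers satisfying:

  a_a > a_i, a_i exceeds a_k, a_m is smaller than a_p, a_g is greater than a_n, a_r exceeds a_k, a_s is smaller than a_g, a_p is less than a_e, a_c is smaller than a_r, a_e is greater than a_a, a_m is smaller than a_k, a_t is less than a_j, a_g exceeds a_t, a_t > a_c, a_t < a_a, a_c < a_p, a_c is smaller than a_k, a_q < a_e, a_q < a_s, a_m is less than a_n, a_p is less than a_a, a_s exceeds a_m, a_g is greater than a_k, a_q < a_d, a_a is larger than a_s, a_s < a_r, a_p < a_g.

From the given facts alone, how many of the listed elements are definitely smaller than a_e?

9

The elements the relations force below a_e are a_c, a_m, a_k, a_t, a_p, a_i, a_q, a_s, a_a — no chain reaches any other.
That is 9.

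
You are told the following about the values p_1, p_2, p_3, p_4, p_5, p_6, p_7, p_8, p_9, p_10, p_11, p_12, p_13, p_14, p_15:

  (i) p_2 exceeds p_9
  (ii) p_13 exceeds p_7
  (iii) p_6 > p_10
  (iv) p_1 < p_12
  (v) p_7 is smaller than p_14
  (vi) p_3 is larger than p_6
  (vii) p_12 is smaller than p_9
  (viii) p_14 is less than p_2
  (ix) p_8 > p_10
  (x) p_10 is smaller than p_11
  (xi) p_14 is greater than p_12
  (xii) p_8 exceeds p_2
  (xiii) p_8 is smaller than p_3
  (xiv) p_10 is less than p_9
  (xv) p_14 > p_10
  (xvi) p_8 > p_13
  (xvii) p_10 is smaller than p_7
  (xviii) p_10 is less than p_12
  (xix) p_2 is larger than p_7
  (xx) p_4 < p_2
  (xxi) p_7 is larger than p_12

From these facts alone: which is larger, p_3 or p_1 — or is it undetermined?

p_3

Chaining the given relations: p_1 < p_12 < p_9 < p_2 < p_8 < p_3.
So p_3 is larger.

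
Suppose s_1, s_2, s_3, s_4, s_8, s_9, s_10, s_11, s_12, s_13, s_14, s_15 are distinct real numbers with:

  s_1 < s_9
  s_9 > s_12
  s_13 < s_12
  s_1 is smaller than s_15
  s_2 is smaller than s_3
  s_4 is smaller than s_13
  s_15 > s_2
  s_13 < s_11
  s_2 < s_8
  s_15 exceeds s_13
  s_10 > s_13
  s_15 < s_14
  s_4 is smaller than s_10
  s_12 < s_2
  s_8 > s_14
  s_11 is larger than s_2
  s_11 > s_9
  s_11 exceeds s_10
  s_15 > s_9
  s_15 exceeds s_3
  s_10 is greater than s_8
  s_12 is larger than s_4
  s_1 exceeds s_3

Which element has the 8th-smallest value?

s_15

The consecutive relations fix a unique order: s_4 < s_13 < s_12 < s_2 < s_3 < s_1 < s_9 < s_15 < s_14 < s_8 < s_10 < s_11.
The 8th smallest is s_15.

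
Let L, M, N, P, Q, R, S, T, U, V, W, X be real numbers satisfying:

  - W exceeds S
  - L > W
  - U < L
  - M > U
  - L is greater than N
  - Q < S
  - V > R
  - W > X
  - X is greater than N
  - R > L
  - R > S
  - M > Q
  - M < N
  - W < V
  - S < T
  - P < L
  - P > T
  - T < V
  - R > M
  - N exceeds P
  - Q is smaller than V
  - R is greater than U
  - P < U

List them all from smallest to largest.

Nothing is placed below Q, so it is least; from there Q < S; S < T; T < P; P < U; U < M; M < N; N < X; X < W; W < L; L < R; R < V, each given directly.

Q < S < T < P < U < M < N < X < W < L < R < V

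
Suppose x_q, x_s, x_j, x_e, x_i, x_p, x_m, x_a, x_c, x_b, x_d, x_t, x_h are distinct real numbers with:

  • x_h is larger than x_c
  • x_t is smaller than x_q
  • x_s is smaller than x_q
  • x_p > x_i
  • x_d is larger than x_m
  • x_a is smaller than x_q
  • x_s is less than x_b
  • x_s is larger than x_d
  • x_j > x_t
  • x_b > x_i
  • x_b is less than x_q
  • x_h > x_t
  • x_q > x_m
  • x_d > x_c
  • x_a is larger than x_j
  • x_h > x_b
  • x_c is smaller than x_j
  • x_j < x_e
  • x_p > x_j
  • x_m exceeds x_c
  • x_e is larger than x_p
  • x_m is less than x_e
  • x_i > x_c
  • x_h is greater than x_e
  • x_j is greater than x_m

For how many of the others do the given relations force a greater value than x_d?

Directly above x_d: x_s.
One step further: x_b, x_q (3 so far).
One step further: x_h (4 so far).
No other element is forced above x_d by the given relations, so the count is 4.

4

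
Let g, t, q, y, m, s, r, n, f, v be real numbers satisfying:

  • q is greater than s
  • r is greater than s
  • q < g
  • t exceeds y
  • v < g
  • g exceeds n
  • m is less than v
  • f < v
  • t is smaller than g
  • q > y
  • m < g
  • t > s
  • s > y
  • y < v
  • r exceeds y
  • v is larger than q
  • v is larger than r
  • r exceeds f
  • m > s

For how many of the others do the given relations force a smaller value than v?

From v the given relations immediately reach y, f, q, m, r.
From those, s — 6 in total.
No other element is forced below v by the given relations, so the count is 6.

6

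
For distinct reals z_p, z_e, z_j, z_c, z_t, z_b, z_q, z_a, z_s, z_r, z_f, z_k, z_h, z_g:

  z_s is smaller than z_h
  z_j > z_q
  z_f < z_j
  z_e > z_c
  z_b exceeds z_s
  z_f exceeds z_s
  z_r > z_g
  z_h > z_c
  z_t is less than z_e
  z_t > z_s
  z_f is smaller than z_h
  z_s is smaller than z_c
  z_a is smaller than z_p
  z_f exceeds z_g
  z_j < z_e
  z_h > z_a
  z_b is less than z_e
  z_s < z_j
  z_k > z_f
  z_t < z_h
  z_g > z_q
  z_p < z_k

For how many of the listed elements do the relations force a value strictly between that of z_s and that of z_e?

5

Chaining upward from z_s reaches: z_f, z_j, z_t, z_k, z_b, z_c, z_h.
Chaining downward from z_e reaches: z_q, z_g, z_f, z_j, z_t, z_b, z_c.
Strictly between z_s and z_e are those in both lists: z_f, z_j, z_t, z_b, z_c — 5 elements.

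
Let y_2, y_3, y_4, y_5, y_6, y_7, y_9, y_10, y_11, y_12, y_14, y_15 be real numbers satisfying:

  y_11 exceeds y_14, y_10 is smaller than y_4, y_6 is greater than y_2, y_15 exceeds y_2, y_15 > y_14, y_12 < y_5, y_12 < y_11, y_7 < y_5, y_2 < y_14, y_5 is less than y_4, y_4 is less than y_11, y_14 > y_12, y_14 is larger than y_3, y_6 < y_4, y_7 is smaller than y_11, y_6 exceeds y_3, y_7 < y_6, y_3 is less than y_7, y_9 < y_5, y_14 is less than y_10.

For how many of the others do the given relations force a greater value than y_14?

From y_14 the given relations immediately reach y_10, y_15, y_11.
From those, y_4 — 4 in total.
No other element is forced above y_14 by the given relations, so the count is 4.

4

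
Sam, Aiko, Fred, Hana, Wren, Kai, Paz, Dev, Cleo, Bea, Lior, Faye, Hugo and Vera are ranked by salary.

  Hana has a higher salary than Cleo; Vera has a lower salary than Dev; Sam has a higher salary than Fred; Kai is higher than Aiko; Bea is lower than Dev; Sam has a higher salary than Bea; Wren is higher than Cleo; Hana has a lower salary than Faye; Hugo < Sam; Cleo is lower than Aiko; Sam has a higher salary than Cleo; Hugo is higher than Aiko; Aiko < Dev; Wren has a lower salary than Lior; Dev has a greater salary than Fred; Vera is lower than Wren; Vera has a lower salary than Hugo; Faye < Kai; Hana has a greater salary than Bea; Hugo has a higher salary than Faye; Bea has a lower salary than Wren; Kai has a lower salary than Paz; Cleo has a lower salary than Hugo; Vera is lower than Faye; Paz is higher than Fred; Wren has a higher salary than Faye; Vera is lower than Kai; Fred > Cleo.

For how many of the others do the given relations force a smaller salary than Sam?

8

From Sam the given relations immediately reach Bea, Cleo, Fred, Hugo.
From those, Aiko, Vera, Faye — 7 in total.
From those, Hana — 8 in total.
No other element is forced below Sam by the given relations, so the count is 8.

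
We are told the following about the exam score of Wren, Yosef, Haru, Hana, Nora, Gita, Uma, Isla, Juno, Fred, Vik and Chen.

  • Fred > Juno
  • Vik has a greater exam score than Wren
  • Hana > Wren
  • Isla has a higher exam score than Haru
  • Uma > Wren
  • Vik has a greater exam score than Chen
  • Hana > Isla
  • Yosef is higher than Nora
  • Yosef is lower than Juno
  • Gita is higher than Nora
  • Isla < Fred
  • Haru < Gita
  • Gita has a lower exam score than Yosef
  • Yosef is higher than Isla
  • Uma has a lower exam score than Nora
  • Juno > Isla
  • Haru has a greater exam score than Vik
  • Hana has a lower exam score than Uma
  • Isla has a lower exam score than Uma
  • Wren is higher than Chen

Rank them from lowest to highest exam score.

Chen < Wren < Vik < Haru < Isla < Hana < Uma < Nora < Gita < Yosef < Juno < Fred

Nothing is placed below Chen, so it is least; from there Chen < Wren; Wren < Vik; Vik < Haru; Haru < Isla; Isla < Hana; Hana < Uma; Uma < Nora; Nora < Gita; Gita < Yosef; Yosef < Juno; Juno < Fred, each given directly.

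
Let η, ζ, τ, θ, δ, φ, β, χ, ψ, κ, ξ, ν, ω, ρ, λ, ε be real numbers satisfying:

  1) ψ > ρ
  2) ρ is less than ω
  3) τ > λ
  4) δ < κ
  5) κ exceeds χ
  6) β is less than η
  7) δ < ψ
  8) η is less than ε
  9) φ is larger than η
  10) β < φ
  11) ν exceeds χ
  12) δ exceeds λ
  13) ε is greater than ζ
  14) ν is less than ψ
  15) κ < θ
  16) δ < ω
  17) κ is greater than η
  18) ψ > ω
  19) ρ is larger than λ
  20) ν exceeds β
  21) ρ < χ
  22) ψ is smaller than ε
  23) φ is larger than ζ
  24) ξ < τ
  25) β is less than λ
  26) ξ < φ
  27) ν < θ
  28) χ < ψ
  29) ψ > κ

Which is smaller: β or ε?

β < λ < ρ < χ < κ < ψ < ε, by transitivity through λ, ρ, χ, κ, ψ.
So β < ε; β is the smaller of the two.

β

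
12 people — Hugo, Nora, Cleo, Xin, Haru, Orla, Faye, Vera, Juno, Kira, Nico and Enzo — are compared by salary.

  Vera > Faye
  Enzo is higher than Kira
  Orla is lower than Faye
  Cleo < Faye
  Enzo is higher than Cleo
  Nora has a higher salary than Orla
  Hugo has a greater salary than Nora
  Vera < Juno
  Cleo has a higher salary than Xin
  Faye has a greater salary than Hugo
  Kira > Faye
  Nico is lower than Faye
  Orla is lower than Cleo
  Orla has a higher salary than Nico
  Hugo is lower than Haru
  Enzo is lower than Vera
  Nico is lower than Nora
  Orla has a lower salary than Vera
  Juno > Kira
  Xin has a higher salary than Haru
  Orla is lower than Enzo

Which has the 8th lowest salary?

Faye

Chaining the given pairs: Nico < Orla < Nora < Hugo < Haru < Xin < Cleo < Faye < Kira < Enzo < Vera < Juno.
Counting 8 from the smallest end gives Faye.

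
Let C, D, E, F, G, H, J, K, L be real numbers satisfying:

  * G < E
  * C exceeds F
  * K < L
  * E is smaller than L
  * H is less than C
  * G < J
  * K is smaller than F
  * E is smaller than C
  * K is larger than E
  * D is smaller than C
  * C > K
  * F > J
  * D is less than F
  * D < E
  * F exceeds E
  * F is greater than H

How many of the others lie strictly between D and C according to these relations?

3

Chaining upward from D reaches: E, K, F, L.
Chaining downward from C reaches: G, J, E, H, K, F.
Strictly between D and C are those in both lists: E, K, F — 3 elements.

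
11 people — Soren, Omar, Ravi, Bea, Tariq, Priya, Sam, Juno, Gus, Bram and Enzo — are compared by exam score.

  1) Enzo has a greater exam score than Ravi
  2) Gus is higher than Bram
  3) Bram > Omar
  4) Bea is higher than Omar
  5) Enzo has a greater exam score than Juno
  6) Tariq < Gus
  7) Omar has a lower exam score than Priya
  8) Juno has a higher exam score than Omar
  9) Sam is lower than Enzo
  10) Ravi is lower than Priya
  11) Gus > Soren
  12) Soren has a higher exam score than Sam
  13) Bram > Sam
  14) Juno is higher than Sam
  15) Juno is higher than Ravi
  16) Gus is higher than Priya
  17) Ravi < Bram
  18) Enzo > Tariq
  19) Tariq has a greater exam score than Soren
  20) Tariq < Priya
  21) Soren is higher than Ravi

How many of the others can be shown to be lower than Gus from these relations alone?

From Gus the given relations immediately reach Bram, Soren, Tariq, Priya.
From those, Sam, Omar, Ravi — 7 in total.
Nothing else is reachable below Gus; 7 in all.

7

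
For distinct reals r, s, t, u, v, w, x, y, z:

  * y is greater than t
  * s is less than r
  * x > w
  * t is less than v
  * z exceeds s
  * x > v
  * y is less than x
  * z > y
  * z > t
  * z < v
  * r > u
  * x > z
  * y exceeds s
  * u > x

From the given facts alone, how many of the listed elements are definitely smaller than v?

Directly below v: t, z.
One step further: s, y (4 so far).
Nothing else is reachable below v; 4 in all.

4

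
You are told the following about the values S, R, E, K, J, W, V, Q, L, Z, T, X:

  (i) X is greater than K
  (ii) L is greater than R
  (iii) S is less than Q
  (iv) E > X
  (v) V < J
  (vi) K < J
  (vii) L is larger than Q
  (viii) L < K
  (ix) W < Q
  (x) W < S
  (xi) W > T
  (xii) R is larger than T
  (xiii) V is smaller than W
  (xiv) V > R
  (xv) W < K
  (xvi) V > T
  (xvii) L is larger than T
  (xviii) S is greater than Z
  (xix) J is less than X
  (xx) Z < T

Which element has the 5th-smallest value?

Piecing the relations together gives one ordering: Z < T < R < V < W < S < Q < L < K < J < X < E.
The 5th smallest is W.

W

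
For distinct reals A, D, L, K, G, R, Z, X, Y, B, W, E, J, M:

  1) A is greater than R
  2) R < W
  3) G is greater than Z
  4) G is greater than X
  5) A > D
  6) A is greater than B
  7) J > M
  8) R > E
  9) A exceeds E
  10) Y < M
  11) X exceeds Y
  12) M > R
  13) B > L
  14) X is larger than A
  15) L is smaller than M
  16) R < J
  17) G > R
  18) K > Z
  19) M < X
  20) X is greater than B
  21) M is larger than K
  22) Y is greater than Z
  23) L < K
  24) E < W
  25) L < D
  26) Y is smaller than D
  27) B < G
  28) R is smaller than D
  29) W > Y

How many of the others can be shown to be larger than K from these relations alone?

4

From K the given relations immediately reach M.
From those, X, J — 3 in total.
From those, G — 4 in total.
Nothing else is reachable above K; 4 in all.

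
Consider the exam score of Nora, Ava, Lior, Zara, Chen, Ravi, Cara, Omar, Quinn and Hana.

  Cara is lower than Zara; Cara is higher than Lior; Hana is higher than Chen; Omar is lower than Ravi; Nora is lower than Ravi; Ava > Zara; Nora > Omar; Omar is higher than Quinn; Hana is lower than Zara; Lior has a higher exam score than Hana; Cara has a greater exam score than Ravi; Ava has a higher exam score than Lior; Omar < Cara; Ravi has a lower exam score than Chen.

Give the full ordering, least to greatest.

Quinn < Omar < Nora < Ravi < Chen < Hana < Lior < Cara < Zara < Ava

Nothing is placed below Quinn, so it is least; from there Quinn < Omar; Omar < Nora; Nora < Ravi; Ravi < Chen; Chen < Hana; Hana < Lior; Lior < Cara; Cara < Zara; Zara < Ava, each given directly.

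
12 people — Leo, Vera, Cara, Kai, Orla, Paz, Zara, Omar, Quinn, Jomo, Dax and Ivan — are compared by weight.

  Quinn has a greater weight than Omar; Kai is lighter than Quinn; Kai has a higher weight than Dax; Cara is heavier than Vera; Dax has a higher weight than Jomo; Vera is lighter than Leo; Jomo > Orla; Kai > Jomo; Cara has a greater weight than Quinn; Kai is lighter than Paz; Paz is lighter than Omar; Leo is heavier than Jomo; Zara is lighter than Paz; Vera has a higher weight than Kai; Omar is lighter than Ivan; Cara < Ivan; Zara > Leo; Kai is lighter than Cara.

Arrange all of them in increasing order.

Orla < Jomo < Dax < Kai < Vera < Leo < Zara < Paz < Omar < Quinn < Cara < Ivan

The consecutive links are each given: Orla < Jomo; Jomo < Dax; Dax < Kai; Kai < Vera; Vera < Leo; Leo < Zara; Zara < Paz; Paz < Omar; Omar < Quinn; Quinn < Cara; Cara < Ivan.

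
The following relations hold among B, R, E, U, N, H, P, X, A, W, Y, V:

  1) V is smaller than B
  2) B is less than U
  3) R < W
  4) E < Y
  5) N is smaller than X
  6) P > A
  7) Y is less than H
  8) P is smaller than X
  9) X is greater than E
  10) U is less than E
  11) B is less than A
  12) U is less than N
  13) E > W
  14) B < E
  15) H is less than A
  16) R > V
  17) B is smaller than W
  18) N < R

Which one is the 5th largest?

Piecing the relations together gives one ordering: V < B < U < N < R < W < E < Y < H < A < P < X.
The 5th largest is Y.

Y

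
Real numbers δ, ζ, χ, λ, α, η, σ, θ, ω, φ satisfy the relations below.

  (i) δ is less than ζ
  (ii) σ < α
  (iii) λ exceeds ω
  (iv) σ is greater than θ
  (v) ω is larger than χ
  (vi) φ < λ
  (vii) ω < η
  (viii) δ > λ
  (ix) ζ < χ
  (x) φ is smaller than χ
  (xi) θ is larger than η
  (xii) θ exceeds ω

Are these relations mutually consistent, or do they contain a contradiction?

inconsistent

We have ω < λ stated directly, yet also λ < δ < ζ < χ < ω by chaining the others — so λ < ω. Contradiction.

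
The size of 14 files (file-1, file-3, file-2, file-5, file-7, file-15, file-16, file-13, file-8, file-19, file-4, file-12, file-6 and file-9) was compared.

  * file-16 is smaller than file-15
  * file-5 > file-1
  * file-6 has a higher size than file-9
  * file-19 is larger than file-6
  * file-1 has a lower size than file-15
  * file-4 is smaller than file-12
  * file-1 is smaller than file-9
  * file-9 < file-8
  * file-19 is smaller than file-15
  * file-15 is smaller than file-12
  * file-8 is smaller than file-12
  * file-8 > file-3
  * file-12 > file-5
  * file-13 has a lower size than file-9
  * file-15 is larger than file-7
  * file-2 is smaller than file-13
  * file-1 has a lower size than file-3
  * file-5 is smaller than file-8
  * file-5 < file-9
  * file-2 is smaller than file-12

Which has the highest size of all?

file-12

file-1 is not greatest since file-1 < file-3; file-16 is not greatest since file-16 < file-15; file-3 is not greatest since file-3 < file-8; file-2 is not greatest since file-2 < file-12; file-7 is not greatest since file-7 < file-15; file-5 is not greatest since file-5 < file-9; file-13 is not greatest since file-13 < file-9; file-9 is not greatest since file-9 < file-6; file-8 is not greatest since file-8 < file-12; file-6 is not greatest since file-6 < file-19; file-19 is not greatest since file-19 < file-15; file-15 is not greatest since file-15 < file-12; file-4 is not greatest since file-4 < file-12.
Only file-12 has nothing above it, so file-12 is the highest size.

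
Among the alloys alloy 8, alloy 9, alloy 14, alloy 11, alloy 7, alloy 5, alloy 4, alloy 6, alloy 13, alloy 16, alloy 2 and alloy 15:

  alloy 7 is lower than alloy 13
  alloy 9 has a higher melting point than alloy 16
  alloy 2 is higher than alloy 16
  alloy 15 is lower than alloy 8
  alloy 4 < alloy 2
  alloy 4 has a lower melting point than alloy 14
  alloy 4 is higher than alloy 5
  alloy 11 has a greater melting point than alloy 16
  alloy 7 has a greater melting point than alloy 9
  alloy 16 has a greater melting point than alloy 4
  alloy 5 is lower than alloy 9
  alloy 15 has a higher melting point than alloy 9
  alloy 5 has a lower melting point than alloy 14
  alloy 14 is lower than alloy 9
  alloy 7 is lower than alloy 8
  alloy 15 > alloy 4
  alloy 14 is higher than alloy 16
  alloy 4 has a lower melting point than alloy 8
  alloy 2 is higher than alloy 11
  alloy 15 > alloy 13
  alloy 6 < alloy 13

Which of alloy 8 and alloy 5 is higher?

Chaining the given relations: alloy 5 < alloy 4 < alloy 16 < alloy 14 < alloy 9 < alloy 7 < alloy 13 < alloy 15 < alloy 8.
So alloy 5 < alloy 8; alloy 8 is the higher of the two.

alloy 8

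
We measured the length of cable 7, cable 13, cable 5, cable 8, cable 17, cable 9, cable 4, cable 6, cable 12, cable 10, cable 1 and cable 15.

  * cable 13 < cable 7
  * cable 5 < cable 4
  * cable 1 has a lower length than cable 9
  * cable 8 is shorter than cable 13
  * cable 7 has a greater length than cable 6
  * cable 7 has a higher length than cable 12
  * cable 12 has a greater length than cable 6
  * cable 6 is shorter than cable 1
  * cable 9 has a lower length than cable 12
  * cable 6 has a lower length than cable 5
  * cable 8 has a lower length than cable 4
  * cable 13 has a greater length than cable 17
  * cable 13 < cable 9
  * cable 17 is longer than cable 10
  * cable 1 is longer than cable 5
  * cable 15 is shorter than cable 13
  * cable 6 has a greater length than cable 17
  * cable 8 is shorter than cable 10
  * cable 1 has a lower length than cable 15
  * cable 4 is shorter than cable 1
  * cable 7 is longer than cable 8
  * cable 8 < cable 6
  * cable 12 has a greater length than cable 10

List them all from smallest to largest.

Nothing is placed below cable 8, so it is least; from there cable 8 < cable 10; cable 10 < cable 17; cable 17 < cable 6; cable 6 < cable 5; cable 5 < cable 4; cable 4 < cable 1; cable 1 < cable 15; cable 15 < cable 13; cable 13 < cable 9; cable 9 < cable 12; cable 12 < cable 7, each given directly.

cable 8 < cable 10 < cable 17 < cable 6 < cable 5 < cable 4 < cable 1 < cable 15 < cable 13 < cable 9 < cable 12 < cable 7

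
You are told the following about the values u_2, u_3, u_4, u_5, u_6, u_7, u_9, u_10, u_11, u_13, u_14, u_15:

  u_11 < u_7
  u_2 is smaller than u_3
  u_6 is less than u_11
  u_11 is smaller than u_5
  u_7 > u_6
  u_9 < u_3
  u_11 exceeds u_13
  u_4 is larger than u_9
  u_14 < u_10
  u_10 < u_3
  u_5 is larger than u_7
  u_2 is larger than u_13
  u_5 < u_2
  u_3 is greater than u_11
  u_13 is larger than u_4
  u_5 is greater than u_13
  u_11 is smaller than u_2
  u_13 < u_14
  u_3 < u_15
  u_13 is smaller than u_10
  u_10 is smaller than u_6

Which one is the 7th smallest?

u_11

Piecing the relations together gives one ordering: u_9 < u_4 < u_13 < u_14 < u_10 < u_6 < u_11 < u_7 < u_5 < u_2 < u_3 < u_15.
The 7th smallest is u_11.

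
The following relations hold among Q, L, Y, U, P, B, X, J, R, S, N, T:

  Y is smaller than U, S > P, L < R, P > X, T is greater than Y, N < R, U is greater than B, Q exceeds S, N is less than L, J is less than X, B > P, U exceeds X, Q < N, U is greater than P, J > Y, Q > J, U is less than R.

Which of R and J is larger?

The relevant relations are J < X; X < P; P < S; S < Q; Q < N; N < L; L < R.
Together: J < X < P < S < Q < N < L < R.
So J < R; R is the larger of the two.

R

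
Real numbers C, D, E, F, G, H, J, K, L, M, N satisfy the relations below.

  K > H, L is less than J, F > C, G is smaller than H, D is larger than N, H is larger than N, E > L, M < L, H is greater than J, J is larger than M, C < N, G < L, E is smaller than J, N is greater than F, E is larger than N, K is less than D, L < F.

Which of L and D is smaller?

Following the relations from L: L < F < N < E < J < H < K < D.
So L < D; L is the smaller of the two.

L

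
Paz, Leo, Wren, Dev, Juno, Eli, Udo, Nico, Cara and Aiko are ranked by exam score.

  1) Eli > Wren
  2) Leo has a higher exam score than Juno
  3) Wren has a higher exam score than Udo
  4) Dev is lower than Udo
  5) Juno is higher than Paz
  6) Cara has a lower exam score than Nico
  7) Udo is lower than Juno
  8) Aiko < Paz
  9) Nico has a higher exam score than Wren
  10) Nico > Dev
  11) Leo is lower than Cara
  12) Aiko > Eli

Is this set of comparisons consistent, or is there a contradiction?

consistent

Every relation is compatible with Dev < Udo < Wren < Eli < Aiko < Paz < Juno < Leo < Cara < Nico; the set is consistent.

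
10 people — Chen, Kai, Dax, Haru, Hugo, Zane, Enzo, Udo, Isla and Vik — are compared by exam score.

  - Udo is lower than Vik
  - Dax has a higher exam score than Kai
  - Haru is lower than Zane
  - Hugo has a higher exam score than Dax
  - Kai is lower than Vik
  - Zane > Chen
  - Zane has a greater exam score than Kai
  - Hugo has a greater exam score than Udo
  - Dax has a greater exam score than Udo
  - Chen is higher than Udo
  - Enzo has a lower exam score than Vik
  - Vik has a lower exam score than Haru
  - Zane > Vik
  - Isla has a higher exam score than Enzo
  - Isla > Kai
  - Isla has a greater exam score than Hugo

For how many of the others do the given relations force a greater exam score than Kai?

From Kai the given relations immediately reach Vik, Dax, Zane, Isla.
From those, Haru, Hugo — 6 in total.
No other element is forced above Kai by the given relations, so the count is 6.

6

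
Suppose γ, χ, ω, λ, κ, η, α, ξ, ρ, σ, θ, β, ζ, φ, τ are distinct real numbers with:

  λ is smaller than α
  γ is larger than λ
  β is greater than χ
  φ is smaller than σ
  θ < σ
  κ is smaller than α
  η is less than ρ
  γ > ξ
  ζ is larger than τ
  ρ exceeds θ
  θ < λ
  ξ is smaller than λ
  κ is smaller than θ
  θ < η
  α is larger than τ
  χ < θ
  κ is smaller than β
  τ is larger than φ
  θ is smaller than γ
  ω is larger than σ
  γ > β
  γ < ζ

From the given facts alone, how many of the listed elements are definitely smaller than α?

From α the given relations immediately reach κ, λ, τ.
From those, ξ, θ, φ — 6 in total.
From those, χ — 7 in total.
Nothing else is reachable below α; 7 in all.

7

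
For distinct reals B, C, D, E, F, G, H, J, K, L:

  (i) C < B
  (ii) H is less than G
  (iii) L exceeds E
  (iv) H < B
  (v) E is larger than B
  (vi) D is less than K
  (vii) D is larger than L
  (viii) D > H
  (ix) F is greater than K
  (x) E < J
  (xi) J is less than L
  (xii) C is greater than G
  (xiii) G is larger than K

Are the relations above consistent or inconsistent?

inconsistent

We have K < G stated directly, yet also G < C < B < E < J < L < D < K by chaining the others — so G < K. Contradiction.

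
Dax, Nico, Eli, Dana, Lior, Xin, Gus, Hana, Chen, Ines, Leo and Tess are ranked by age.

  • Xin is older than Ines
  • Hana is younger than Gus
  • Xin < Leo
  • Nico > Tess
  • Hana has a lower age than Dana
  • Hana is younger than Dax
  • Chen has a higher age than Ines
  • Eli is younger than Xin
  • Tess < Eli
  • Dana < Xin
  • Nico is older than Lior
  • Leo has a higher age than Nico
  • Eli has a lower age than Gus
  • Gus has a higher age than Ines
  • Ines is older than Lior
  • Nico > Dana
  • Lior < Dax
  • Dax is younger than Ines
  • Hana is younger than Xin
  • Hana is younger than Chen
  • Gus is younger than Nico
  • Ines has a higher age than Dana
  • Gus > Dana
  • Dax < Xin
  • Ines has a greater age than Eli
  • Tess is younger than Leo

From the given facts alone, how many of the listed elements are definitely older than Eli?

6

The elements the relations force above Eli are Ines, Chen, Xin, Gus, Nico, Leo — no chain reaches any other.
That is 6.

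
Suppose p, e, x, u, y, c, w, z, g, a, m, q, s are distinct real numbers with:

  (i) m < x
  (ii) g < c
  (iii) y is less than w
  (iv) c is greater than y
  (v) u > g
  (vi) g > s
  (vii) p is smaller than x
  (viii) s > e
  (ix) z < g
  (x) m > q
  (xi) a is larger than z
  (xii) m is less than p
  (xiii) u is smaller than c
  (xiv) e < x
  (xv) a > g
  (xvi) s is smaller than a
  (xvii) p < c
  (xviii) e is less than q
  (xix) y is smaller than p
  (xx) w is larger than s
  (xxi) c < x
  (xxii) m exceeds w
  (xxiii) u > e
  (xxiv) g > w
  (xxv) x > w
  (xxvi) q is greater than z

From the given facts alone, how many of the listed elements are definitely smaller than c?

10

From c the given relations immediately reach y, g, u, p.
From those, z, e, s, w, m — 9 in total.
From those, q — 10 in total.
Nothing else is reachable below c; 10 in all.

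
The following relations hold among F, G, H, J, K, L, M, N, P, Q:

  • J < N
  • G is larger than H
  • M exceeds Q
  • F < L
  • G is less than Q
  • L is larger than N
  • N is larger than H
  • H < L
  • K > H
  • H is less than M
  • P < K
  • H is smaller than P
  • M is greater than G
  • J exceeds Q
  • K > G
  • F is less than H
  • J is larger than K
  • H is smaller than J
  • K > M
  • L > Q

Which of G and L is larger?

L

G < Q and Q < M give G < M.
Then M < K extends the chain to K.
With K < J: G < Q < M < K < J.
Then J < N extends the chain to N.
Then N < L extends the chain to L.
So G < L; L is the larger of the two.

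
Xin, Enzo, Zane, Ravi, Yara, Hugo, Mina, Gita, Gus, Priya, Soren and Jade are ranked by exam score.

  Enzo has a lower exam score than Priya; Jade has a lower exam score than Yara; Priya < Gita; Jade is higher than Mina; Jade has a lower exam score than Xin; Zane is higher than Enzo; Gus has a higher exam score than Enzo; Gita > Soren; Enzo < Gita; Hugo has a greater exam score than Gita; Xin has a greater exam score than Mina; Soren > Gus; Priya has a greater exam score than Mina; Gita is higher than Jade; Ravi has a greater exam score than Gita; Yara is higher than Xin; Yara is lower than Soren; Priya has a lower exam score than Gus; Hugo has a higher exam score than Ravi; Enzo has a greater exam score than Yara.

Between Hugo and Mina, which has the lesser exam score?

The relevant relations are Mina < Jade; Jade < Xin; Xin < Yara; Yara < Enzo; Enzo < Priya; Priya < Gus; Gus < Soren; Soren < Gita; Gita < Ravi; Ravi < Hugo.
Together: Mina < Jade < Xin < Yara < Enzo < Priya < Gus < Soren < Gita < Ravi < Hugo.
So Mina < Hugo; Mina is the lower of the two.

Mina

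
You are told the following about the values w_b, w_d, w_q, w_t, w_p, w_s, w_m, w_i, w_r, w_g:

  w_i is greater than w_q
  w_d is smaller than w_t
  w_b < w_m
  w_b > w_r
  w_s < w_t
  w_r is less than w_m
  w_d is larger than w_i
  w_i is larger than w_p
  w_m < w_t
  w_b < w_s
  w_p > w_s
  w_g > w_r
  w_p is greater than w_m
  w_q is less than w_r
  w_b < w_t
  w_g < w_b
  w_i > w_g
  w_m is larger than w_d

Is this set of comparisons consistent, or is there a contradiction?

Chaining the given relations yields w_p < w_i < w_d < w_m, so w_p < w_m. But one relation states w_m < w_p. These cannot both hold.

inconsistent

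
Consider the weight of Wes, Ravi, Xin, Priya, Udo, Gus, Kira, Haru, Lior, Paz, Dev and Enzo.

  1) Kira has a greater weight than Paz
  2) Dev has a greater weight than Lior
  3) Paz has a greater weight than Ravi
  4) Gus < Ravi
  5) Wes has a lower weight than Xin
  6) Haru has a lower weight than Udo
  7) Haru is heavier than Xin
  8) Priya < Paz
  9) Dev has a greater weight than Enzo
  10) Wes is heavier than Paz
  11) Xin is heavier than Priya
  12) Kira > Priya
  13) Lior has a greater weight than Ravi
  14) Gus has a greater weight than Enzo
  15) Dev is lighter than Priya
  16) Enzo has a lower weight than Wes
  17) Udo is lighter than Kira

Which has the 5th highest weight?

Wes

Chaining the given pairs: Enzo < Gus < Ravi < Lior < Dev < Priya < Paz < Wes < Xin < Haru < Udo < Kira.
The 5th largest is Wes.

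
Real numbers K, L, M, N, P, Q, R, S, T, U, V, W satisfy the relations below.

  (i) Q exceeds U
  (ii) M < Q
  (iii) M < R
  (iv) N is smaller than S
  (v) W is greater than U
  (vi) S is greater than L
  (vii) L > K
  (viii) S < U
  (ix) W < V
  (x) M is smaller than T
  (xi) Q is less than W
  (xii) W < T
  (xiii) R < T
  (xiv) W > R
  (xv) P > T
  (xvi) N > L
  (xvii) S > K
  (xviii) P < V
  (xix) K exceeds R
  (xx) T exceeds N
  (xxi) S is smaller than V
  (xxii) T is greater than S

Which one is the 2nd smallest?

Piecing the relations together gives one ordering: M < R < K < L < N < S < U < Q < W < T < P < V.
Counting 2 from the smallest end gives R.

R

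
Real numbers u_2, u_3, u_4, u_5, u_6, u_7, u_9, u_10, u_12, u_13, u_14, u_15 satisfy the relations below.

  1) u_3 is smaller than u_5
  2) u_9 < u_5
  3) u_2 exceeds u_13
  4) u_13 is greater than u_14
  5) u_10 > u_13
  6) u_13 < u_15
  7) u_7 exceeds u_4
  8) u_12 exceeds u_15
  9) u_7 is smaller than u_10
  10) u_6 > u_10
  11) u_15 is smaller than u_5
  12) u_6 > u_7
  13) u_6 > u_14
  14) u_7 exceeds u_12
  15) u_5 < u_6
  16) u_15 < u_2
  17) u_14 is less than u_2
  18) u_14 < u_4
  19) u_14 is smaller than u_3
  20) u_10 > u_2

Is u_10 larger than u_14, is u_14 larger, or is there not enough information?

u_10

Following the relations from u_14: u_14 < u_13 < u_15 < u_2 < u_10.
So u_10 is larger.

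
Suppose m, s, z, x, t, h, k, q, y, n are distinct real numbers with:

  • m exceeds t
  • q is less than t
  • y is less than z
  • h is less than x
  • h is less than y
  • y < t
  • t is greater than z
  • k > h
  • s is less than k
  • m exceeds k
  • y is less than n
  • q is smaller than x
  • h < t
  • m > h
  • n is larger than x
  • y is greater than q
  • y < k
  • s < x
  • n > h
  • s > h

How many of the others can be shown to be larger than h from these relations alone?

8

From h the given relations immediately reach y, s, k, t, m, x, n.
From those, z — 8 in total.
Nothing else is reachable above h; 8 in all.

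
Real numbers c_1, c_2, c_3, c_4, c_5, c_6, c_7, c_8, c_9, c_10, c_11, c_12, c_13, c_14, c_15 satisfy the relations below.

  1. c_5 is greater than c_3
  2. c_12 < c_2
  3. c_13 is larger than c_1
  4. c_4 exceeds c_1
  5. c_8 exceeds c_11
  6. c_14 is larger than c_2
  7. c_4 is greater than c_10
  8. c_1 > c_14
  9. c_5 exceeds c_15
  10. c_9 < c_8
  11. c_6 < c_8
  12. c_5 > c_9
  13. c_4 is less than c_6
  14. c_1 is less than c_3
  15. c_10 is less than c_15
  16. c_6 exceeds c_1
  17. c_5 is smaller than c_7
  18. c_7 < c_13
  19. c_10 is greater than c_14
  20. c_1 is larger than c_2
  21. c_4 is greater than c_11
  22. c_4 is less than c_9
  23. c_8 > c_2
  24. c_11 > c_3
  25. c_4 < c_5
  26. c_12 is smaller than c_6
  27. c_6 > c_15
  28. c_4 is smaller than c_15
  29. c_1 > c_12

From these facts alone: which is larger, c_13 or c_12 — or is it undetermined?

Link the given pairs in sequence: c_12 < c_2; c_2 < c_14; c_14 < c_1; c_1 < c_3; c_3 < c_11; c_11 < c_4; c_4 < c_15; c_15 < c_5; c_5 < c_7; c_7 < c_13.
Together: c_12 < c_2 < c_14 < c_1 < c_3 < c_11 < c_4 < c_15 < c_5 < c_7 < c_13.
So c_13 is larger.

c_13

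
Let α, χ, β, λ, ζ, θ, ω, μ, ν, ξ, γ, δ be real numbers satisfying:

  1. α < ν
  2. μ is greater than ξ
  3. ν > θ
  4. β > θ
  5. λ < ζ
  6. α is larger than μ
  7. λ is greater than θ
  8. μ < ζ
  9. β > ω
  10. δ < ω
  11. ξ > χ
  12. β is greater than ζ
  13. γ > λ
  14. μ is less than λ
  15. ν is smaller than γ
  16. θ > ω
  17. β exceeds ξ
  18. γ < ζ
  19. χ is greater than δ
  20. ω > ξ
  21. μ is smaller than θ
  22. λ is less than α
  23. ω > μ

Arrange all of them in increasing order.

δ < χ < ξ < μ < ω < θ < λ < α < ν < γ < ζ < β

Each adjacent pair is fixed by a given relation: δ < χ; χ < ξ; ξ < μ; μ < ω; ω < θ; θ < λ; λ < α; α < ν; ν < γ; γ < ζ; ζ < β. Chaining them end to end gives the full order.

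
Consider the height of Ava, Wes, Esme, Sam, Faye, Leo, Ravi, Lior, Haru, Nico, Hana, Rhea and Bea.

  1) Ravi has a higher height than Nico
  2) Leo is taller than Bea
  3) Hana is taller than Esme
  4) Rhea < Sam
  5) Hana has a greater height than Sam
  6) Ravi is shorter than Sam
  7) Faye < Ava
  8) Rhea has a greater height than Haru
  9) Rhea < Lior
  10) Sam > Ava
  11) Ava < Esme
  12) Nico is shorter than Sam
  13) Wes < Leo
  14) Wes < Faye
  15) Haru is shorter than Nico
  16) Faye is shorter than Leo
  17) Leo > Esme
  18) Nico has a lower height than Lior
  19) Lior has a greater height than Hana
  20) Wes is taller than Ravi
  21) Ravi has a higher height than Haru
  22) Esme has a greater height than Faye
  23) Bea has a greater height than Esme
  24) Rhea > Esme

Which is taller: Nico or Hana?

Nico < Ravi and Ravi < Wes give Nico < Wes.
Then Wes < Faye extends the chain to Faye.
Then Faye < Ava extends the chain to Ava.
With Ava < Esme: Nico < Ravi < Wes < Faye < Ava < Esme.
With Esme < Rhea: Nico < Ravi < Wes < Faye < Ava < Esme < Rhea.
With Rhea < Sam: Nico < Ravi < Wes < Faye < Ava < Esme < Rhea < Sam.
With Sam < Hana: Nico < Ravi < Wes < Faye < Ava < Esme < Rhea < Sam < Hana.
So Nico < Hana; Hana is the taller of the two.

Hana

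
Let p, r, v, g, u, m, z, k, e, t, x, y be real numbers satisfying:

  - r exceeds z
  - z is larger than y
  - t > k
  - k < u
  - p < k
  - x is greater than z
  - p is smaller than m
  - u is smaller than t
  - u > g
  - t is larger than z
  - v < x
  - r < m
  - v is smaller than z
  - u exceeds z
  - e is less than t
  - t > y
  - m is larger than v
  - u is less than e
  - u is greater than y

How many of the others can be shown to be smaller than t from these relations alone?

From t the given relations immediately reach y, z, k, u, e.
From those, v, p, g — 8 in total.
Nothing else is reachable below t; 8 in all.

8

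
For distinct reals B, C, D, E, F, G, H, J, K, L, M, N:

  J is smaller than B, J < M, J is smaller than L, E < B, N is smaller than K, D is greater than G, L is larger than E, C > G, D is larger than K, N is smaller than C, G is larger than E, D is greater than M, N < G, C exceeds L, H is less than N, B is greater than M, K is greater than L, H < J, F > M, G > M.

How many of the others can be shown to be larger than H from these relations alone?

The elements the relations force above H are J, L, M, N, B, F, K, G, D, C — no chain reaches any other.
That is 10.

10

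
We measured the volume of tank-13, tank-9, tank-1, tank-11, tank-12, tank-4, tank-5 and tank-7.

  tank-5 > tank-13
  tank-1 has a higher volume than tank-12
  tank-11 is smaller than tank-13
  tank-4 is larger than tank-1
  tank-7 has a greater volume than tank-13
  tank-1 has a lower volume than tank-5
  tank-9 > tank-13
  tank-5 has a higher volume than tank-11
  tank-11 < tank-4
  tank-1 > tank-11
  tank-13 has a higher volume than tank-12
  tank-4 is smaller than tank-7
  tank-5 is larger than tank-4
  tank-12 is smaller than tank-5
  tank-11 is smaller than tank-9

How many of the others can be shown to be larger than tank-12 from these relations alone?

6

Directly above tank-12: tank-13, tank-1, tank-5.
One step further: tank-9, tank-4, tank-7 (6 so far).
No other element is forced above tank-12 by the given relations, so the count is 6.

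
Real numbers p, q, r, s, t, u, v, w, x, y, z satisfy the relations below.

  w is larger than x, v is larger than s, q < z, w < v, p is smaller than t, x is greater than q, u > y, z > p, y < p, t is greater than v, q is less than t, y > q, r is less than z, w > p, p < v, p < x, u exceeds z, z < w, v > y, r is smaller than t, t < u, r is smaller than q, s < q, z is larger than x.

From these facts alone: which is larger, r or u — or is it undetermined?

u

r < q and q < y give r < y.
Then y < p extends the chain to p.
Then p < x extends the chain to x.
Then x < z extends the chain to z.
Then z < w extends the chain to w.
With w < v: r < q < y < p < x < z < w < v.
Then v < t extends the chain to t.
Then t < u extends the chain to u.
So u is larger.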